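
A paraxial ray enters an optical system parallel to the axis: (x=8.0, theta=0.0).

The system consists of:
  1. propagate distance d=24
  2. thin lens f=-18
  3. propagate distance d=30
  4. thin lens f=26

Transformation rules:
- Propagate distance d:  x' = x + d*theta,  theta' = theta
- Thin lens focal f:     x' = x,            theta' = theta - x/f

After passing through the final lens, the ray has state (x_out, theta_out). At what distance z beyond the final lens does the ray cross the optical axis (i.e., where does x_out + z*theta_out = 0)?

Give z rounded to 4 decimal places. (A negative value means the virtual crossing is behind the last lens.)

Answer: 56.7273

Derivation:
Initial: x=8.0000 theta=0.0000
After 1 (propagate distance d=24): x=8.0000 theta=0.0000
After 2 (thin lens f=-18): x=8.0000 theta=4/9 (≈0.4444)
After 3 (propagate distance d=30): x=64/3 (≈21.3333) theta=4/9 (≈0.4444)
After 4 (thin lens f=26): x=64/3 (≈21.3333) theta=-44/117 (≈-0.3761)
z_focus = -x_out/theta_out = -(64/3)/(-44/117) = 624/11 ≈ 56.7273
Rounded to 4 decimal places: z = 56.7273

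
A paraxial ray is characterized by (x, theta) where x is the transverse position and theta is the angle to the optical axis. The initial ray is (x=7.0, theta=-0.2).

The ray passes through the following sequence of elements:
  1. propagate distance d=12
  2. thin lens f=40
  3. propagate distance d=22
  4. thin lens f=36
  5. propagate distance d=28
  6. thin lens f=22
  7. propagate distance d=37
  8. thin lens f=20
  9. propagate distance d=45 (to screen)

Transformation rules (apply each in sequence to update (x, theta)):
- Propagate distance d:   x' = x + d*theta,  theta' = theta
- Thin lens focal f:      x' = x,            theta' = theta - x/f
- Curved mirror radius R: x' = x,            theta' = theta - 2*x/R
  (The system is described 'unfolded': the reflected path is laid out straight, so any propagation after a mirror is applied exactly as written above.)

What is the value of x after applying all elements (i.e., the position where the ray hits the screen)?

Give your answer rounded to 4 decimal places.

Initial: x=7.0000 theta=-0.2000
After 1 (propagate distance d=12): x=4.6000 theta=-0.2000
After 2 (thin lens f=40): x=4.6000 theta=-0.3150
After 3 (propagate distance d=22): x=-2.3300 theta=-0.3150
After 4 (thin lens f=36): x=-2.3300 theta=-901/3600 (≈-0.2503)
After 5 (propagate distance d=28): x=-2101/225 (≈-9.3378) theta=-901/3600 (≈-0.2503)
After 6 (thin lens f=22): x=-2101/225 (≈-9.3378) theta=209/1200 (≈0.1742)
After 7 (propagate distance d=37): x=-10417/3600 (≈-2.8936) theta=209/1200 (≈0.1742)
After 8 (thin lens f=20): x=-10417/3600 (≈-2.8936) theta=22957/72000 (≈0.3188)
After 9 (propagate distance d=45 (to screen)): x=32989/2880 (≈11.4545) theta=22957/72000 (≈0.3188)
Rounded to 4 decimal places: x = 11.4545

Answer: 11.4545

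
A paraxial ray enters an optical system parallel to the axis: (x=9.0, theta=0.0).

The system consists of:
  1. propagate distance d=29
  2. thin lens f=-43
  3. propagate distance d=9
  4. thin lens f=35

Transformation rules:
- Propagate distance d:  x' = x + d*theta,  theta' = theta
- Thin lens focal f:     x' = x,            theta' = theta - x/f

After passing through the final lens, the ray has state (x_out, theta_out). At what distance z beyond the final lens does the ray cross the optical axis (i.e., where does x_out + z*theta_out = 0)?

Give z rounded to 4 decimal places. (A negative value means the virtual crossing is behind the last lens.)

Initial: x=9.0000 theta=0.0000
After 1 (propagate distance d=29): x=9.0000 theta=0.0000
After 2 (thin lens f=-43): x=9.0000 theta=9/43 (≈0.2093)
After 3 (propagate distance d=9): x=468/43 (≈10.8837) theta=9/43 (≈0.2093)
After 4 (thin lens f=35): x=468/43 (≈10.8837) theta=-153/1505 (≈-0.1017)
z_focus = -x_out/theta_out = -(468/43)/(-153/1505) = 1820/17 ≈ 107.0588
Rounded to 4 decimal places: z = 107.0588

Answer: 107.0588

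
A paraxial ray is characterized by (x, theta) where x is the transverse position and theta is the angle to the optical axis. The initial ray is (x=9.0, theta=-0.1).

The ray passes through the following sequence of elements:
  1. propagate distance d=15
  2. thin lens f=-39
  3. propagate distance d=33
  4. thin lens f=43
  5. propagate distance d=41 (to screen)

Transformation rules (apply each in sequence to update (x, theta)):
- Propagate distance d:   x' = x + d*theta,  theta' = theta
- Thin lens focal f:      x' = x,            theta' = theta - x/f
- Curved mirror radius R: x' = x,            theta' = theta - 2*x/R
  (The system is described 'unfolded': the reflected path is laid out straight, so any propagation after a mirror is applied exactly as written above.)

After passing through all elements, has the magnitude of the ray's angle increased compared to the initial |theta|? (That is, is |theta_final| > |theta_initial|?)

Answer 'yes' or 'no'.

Answer: yes

Derivation:
Initial: x=9.0000 theta=-0.1000
After 1 (propagate distance d=15): x=7.5000 theta=-0.1000
After 2 (thin lens f=-39): x=7.5000 theta=6/65 (≈0.0923)
After 3 (propagate distance d=33): x=1371/130 (≈10.5462) theta=6/65 (≈0.0923)
After 4 (thin lens f=43): x=1371/130 (≈10.5462) theta=-171/1118 (≈-0.1530)
After 5 (propagate distance d=41 (to screen)): x=11949/2795 (≈4.2751) theta=-171/1118 (≈-0.1530)
|theta_initial|=0.1000 |theta_final|=171/1118 (≈0.1530) -> increased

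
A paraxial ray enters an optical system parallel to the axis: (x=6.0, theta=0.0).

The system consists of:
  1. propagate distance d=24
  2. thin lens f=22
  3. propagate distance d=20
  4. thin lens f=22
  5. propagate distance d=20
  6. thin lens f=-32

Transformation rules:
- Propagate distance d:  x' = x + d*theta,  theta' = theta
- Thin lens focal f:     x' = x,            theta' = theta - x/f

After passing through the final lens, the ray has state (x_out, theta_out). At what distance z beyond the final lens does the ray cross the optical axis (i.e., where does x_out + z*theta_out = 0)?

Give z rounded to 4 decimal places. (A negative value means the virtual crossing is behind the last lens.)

Answer: -11.5880

Derivation:
Initial: x=6.0000 theta=0.0000
After 1 (propagate distance d=24): x=6.0000 theta=0.0000
After 2 (thin lens f=22): x=6.0000 theta=-3/11 (≈-0.2727)
After 3 (propagate distance d=20): x=6/11 (≈0.5455) theta=-3/11 (≈-0.2727)
After 4 (thin lens f=22): x=6/11 (≈0.5455) theta=-36/121 (≈-0.2975)
After 5 (propagate distance d=20): x=-654/121 (≈-5.4050) theta=-36/121 (≈-0.2975)
After 6 (thin lens f=-32): x=-654/121 (≈-5.4050) theta=-903/1936 (≈-0.4664)
z_focus = -x_out/theta_out = -(-654/121)/(-903/1936) = -3488/301 ≈ -11.5880
Rounded to 4 decimal places: z = -11.5880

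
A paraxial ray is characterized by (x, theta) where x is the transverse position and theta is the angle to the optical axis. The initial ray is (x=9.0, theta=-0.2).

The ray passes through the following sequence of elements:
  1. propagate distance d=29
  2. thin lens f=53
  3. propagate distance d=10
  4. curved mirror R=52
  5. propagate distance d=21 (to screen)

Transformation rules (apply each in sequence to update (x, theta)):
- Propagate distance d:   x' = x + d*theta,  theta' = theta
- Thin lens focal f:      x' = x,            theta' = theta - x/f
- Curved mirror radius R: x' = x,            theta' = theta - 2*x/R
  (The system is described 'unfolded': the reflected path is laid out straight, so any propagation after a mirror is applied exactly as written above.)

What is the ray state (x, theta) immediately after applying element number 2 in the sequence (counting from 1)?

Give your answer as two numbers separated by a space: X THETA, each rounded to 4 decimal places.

Initial: x=9.0000 theta=-0.2000
After 1 (propagate distance d=29): x=3.2000 theta=-0.2000
After 2 (thin lens f=53): x=3.2000 theta=-69/265 (≈-0.2604)
Rounded to 4 decimal places: x = 3.2000, theta = -0.2604

Answer: 3.2000 -0.2604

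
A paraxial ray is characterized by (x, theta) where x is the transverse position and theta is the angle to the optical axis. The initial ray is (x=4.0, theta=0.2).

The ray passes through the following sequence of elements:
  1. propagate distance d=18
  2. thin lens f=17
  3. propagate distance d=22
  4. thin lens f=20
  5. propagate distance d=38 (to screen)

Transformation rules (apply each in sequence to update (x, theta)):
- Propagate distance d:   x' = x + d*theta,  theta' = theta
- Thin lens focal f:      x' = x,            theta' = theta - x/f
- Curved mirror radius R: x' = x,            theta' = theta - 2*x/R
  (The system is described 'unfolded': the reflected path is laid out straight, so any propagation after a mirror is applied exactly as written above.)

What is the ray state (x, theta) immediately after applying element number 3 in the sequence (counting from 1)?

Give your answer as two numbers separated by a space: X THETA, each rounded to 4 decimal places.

Initial: x=4.0000 theta=0.2000
After 1 (propagate distance d=18): x=7.6000 theta=0.2000
After 2 (thin lens f=17): x=7.6000 theta=-21/85 (≈-0.2471)
After 3 (propagate distance d=22): x=184/85 (≈2.1647) theta=-21/85 (≈-0.2471)
Rounded to 4 decimal places: x = 2.1647, theta = -0.2471

Answer: 2.1647 -0.2471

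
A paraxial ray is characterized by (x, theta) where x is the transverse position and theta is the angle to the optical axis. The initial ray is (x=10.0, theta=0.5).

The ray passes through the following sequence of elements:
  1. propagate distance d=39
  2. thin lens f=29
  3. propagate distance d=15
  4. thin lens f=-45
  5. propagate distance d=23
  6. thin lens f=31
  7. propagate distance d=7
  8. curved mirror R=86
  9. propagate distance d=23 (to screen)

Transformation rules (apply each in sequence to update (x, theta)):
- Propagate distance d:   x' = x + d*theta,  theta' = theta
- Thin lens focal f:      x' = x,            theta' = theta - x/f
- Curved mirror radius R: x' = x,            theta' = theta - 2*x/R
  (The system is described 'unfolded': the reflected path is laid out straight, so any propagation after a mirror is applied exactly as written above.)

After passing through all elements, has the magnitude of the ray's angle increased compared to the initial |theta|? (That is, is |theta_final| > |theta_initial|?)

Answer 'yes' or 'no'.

Answer: yes

Derivation:
Initial: x=10.0000 theta=0.5000
After 1 (propagate distance d=39): x=29.5000 theta=0.5000
After 2 (thin lens f=29): x=29.5000 theta=-15/29 (≈-0.5172)
After 3 (propagate distance d=15): x=1261/58 (≈21.7414) theta=-15/29 (≈-0.5172)
After 4 (thin lens f=-45): x=1261/58 (≈21.7414) theta=-89/2610 (≈-0.0341)
After 5 (propagate distance d=23): x=27349/1305 (≈20.9571) theta=-89/2610 (≈-0.0341)
After 6 (thin lens f=31): x=27349/1305 (≈20.9571) theta=-57457/80910 (≈-0.7101)
After 7 (propagate distance d=7): x=1293439/80910 (≈15.9861) theta=-57457/80910 (≈-0.7101)
After 8 (curved mirror R=86): x=1293439/80910 (≈15.9861) theta=-376409/347913 (≈-1.0819)
After 9 (propagate distance d=23 (to screen)): x=-3439577/386570 (≈-8.8977) theta=-376409/347913 (≈-1.0819)
|theta_initial|=0.5000 |theta_final|=376409/347913 (≈1.0819) -> increased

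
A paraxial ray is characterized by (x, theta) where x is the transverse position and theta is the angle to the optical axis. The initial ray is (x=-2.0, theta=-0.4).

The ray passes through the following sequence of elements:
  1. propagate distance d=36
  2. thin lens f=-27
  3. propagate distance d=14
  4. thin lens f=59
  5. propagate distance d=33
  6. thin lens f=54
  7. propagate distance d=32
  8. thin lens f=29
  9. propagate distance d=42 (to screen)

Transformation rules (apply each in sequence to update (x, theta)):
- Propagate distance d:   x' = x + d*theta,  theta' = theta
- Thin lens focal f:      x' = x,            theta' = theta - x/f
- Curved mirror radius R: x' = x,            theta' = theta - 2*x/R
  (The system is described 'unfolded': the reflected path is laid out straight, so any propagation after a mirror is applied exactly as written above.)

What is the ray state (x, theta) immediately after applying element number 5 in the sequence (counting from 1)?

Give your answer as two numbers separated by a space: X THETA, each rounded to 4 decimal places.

Answer: -46.6868 -0.4904

Derivation:
Initial: x=-2.0000 theta=-0.4000
After 1 (propagate distance d=36): x=-16.4000 theta=-0.4000
After 2 (thin lens f=-27): x=-16.4000 theta=-136/135 (≈-1.0074)
After 3 (propagate distance d=14): x=-4118/135 (≈-30.5037) theta=-136/135 (≈-1.0074)
After 4 (thin lens f=59): x=-4118/135 (≈-30.5037) theta=-434/885 (≈-0.4904)
After 5 (propagate distance d=33): x=-74372/1593 (≈-46.6868) theta=-434/885 (≈-0.4904)
Rounded to 4 decimal places: x = -46.6868, theta = -0.4904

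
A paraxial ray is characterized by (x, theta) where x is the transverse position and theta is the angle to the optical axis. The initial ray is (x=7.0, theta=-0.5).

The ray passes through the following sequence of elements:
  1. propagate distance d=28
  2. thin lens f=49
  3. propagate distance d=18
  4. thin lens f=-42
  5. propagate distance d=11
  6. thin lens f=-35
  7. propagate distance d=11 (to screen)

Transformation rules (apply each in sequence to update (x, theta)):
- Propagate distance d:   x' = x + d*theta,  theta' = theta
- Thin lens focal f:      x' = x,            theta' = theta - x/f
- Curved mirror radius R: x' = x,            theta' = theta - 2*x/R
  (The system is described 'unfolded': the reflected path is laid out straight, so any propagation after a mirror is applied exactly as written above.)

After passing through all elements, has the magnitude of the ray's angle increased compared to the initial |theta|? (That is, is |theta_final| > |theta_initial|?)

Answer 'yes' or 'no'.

Initial: x=7.0000 theta=-0.5000
After 1 (propagate distance d=28): x=-7.0000 theta=-0.5000
After 2 (thin lens f=49): x=-7.0000 theta=-5/14 (≈-0.3571)
After 3 (propagate distance d=18): x=-94/7 (≈-13.4286) theta=-5/14 (≈-0.3571)
After 4 (thin lens f=-42): x=-94/7 (≈-13.4286) theta=-199/294 (≈-0.6769)
After 5 (propagate distance d=11): x=-6137/294 (≈-20.8741) theta=-199/294 (≈-0.6769)
After 6 (thin lens f=-35): x=-6137/294 (≈-20.8741) theta=-6551/5145 (≈-1.2733)
After 7 (propagate distance d=11 (to screen)): x=-119639/3430 (≈-34.8802) theta=-6551/5145 (≈-1.2733)
|theta_initial|=0.5000 |theta_final|=6551/5145 (≈1.2733) -> increased

Answer: yes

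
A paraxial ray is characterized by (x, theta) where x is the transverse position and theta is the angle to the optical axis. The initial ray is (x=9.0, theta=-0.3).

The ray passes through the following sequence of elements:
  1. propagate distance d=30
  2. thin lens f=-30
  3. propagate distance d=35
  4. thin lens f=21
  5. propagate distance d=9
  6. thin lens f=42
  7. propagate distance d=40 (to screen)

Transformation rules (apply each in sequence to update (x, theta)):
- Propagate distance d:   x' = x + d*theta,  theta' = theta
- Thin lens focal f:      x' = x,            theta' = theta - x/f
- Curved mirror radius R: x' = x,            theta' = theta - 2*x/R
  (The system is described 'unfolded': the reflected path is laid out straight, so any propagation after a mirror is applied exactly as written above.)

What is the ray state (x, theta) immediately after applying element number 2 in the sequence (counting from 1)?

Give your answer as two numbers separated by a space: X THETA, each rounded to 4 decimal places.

Answer: 0.0000 -0.3000

Derivation:
Initial: x=9.0000 theta=-0.3000
After 1 (propagate distance d=30): x=0.0000 theta=-0.3000
After 2 (thin lens f=-30): x=0.0000 theta=-0.3000
Rounded to 4 decimal places: x = 0.0000, theta = -0.3000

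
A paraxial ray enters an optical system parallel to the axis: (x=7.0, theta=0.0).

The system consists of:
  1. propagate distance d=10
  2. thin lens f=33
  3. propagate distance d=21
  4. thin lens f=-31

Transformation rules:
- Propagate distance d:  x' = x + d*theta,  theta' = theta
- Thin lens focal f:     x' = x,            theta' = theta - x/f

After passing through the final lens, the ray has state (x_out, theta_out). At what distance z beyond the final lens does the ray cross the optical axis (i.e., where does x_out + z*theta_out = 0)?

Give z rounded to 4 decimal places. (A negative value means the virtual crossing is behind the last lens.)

Initial: x=7.0000 theta=0.0000
After 1 (propagate distance d=10): x=7.0000 theta=0.0000
After 2 (thin lens f=33): x=7.0000 theta=-7/33 (≈-0.2121)
After 3 (propagate distance d=21): x=28/11 (≈2.5455) theta=-7/33 (≈-0.2121)
After 4 (thin lens f=-31): x=28/11 (≈2.5455) theta=-133/1023 (≈-0.1300)
z_focus = -x_out/theta_out = -(28/11)/(-133/1023) = 372/19 ≈ 19.5789
Rounded to 4 decimal places: z = 19.5789

Answer: 19.5789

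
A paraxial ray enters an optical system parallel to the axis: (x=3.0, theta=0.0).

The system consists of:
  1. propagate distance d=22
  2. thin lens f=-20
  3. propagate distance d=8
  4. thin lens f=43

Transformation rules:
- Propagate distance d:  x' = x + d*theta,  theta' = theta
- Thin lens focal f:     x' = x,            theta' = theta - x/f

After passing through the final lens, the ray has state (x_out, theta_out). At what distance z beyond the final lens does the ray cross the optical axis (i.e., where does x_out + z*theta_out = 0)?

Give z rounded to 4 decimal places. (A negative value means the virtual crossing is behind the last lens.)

Initial: x=3.0000 theta=0.0000
After 1 (propagate distance d=22): x=3.0000 theta=0.0000
After 2 (thin lens f=-20): x=3.0000 theta=0.1500
After 3 (propagate distance d=8): x=4.2000 theta=0.1500
After 4 (thin lens f=43): x=4.2000 theta=9/172 (≈0.0523)
z_focus = -x_out/theta_out = -(4.2000)/(9/172) = -1204/15 ≈ -80.2667
Rounded to 4 decimal places: z = -80.2667

Answer: -80.2667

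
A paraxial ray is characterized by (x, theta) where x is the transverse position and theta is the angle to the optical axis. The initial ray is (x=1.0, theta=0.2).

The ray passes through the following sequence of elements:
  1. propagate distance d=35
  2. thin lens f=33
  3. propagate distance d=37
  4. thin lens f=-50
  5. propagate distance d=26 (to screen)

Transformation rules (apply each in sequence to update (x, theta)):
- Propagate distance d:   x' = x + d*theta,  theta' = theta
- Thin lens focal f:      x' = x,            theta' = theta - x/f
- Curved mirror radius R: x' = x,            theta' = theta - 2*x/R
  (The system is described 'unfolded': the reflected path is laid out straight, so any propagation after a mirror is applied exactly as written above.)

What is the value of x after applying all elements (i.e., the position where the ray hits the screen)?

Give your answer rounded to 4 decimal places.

Initial: x=1.0000 theta=0.2000
After 1 (propagate distance d=35): x=8.0000 theta=0.2000
After 2 (thin lens f=33): x=8.0000 theta=-7/165 (≈-0.0424)
After 3 (propagate distance d=37): x=1061/165 (≈6.4303) theta=-7/165 (≈-0.0424)
After 4 (thin lens f=-50): x=1061/165 (≈6.4303) theta=237/2750 (≈0.0862)
After 5 (propagate distance d=26 (to screen)): x=35768/4125 (≈8.6710) theta=237/2750 (≈0.0862)
Rounded to 4 decimal places: x = 8.6710

Answer: 8.6710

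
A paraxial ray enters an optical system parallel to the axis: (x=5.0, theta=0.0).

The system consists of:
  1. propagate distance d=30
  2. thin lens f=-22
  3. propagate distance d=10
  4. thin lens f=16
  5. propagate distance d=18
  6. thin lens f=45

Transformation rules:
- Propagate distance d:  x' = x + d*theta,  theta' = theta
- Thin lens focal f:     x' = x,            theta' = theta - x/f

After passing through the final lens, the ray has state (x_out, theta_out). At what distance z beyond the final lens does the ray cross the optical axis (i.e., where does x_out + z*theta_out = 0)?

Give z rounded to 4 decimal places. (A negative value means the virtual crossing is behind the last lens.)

Initial: x=5.0000 theta=0.0000
After 1 (propagate distance d=30): x=5.0000 theta=0.0000
After 2 (thin lens f=-22): x=5.0000 theta=5/22 (≈0.2273)
After 3 (propagate distance d=10): x=80/11 (≈7.2727) theta=5/22 (≈0.2273)
After 4 (thin lens f=16): x=80/11 (≈7.2727) theta=-5/22 (≈-0.2273)
After 5 (propagate distance d=18): x=35/11 (≈3.1818) theta=-5/22 (≈-0.2273)
After 6 (thin lens f=45): x=35/11 (≈3.1818) theta=-59/198 (≈-0.2980)
z_focus = -x_out/theta_out = -(35/11)/(-59/198) = 630/59 ≈ 10.6780
Rounded to 4 decimal places: z = 10.6780

Answer: 10.6780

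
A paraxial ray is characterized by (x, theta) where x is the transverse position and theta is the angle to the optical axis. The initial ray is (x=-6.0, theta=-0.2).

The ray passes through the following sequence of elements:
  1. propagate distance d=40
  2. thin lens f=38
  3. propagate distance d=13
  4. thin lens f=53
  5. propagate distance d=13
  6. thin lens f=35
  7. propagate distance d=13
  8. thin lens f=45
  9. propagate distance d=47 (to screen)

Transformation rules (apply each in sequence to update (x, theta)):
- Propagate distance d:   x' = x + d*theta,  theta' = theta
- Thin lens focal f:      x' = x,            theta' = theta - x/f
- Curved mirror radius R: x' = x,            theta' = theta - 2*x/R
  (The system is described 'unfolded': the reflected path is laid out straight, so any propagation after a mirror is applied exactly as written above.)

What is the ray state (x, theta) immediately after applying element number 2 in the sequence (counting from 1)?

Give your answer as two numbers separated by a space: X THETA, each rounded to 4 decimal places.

Initial: x=-6.0000 theta=-0.2000
After 1 (propagate distance d=40): x=-14.0000 theta=-0.2000
After 2 (thin lens f=38): x=-14.0000 theta=16/95 (≈0.1684)
Rounded to 4 decimal places: x = -14.0000, theta = 0.1684

Answer: -14.0000 0.1684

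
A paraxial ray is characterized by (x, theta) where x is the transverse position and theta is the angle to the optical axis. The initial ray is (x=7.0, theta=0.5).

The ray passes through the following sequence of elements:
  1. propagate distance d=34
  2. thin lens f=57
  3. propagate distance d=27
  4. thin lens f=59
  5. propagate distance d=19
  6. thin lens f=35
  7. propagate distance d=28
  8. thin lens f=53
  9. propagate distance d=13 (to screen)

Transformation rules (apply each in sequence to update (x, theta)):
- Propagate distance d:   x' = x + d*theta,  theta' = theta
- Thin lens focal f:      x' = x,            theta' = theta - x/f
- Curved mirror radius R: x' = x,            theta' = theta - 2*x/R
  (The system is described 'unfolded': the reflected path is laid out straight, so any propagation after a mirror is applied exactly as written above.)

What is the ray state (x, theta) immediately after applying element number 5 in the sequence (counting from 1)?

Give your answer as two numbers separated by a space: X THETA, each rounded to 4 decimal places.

Initial: x=7.0000 theta=0.5000
After 1 (propagate distance d=34): x=24.0000 theta=0.5000
After 2 (thin lens f=57): x=24.0000 theta=3/38 (≈0.0789)
After 3 (propagate distance d=27): x=993/38 (≈26.1316) theta=3/38 (≈0.0789)
After 4 (thin lens f=59): x=993/38 (≈26.1316) theta=-408/1121 (≈-0.3640)
After 5 (propagate distance d=19): x=43083/2242 (≈19.2163) theta=-408/1121 (≈-0.3640)
Rounded to 4 decimal places: x = 19.2163, theta = -0.3640

Answer: 19.2163 -0.3640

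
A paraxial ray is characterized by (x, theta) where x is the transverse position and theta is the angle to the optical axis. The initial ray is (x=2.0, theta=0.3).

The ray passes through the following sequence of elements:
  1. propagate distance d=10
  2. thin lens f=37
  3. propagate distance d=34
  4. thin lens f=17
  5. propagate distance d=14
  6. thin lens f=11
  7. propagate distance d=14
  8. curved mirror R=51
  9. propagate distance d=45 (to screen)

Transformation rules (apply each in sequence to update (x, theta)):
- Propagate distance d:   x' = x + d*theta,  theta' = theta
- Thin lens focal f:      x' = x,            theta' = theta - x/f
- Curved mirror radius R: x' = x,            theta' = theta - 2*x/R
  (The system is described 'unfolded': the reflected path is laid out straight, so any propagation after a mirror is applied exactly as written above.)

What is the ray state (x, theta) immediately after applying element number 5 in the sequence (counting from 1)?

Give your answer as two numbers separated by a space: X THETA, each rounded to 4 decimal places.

Initial: x=2.0000 theta=0.3000
After 1 (propagate distance d=10): x=5.0000 theta=0.3000
After 2 (thin lens f=37): x=5.0000 theta=61/370 (≈0.1649)
After 3 (propagate distance d=34): x=1962/185 (≈10.6054) theta=61/370 (≈0.1649)
After 4 (thin lens f=17): x=1962/185 (≈10.6054) theta=-2887/6290 (≈-0.4590)
After 5 (propagate distance d=14): x=2629/629 (≈4.1797) theta=-2887/6290 (≈-0.4590)
Rounded to 4 decimal places: x = 4.1797, theta = -0.4590

Answer: 4.1797 -0.4590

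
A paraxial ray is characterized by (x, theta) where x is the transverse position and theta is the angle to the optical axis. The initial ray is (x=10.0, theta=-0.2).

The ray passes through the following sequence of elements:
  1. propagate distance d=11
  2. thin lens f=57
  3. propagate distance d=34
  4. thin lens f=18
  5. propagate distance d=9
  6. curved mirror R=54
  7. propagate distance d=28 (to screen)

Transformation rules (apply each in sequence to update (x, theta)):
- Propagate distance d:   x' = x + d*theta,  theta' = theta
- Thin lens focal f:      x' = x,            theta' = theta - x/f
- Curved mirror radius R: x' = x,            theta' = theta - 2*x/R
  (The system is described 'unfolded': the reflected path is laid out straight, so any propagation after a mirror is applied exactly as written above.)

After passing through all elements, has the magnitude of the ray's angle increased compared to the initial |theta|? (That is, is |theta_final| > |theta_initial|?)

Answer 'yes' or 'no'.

Initial: x=10.0000 theta=-0.2000
After 1 (propagate distance d=11): x=7.8000 theta=-0.2000
After 2 (thin lens f=57): x=7.8000 theta=-32/95 (≈-0.3368)
After 3 (propagate distance d=34): x=-347/95 (≈-3.6526) theta=-32/95 (≈-0.3368)
After 4 (thin lens f=18): x=-347/95 (≈-3.6526) theta=-229/1710 (≈-0.1339)
After 5 (propagate distance d=9): x=-923/190 (≈-4.8579) theta=-229/1710 (≈-0.1339)
After 6 (curved mirror R=54): x=-923/190 (≈-4.8579) theta=118/2565 (≈0.0460)
After 7 (propagate distance d=28 (to screen)): x=-18313/5130 (≈-3.5698) theta=118/2565 (≈0.0460)
|theta_initial|=0.2000 |theta_final|=118/2565 (≈0.0460) -> not increased

Answer: no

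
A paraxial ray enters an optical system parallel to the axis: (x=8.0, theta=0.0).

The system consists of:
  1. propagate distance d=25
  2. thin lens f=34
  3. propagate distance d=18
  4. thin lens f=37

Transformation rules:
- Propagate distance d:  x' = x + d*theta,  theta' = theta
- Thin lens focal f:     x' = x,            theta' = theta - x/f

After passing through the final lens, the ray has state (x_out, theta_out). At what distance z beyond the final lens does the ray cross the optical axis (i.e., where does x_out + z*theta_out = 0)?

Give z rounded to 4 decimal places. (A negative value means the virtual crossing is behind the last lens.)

Initial: x=8.0000 theta=0.0000
After 1 (propagate distance d=25): x=8.0000 theta=0.0000
After 2 (thin lens f=34): x=8.0000 theta=-4/17 (≈-0.2353)
After 3 (propagate distance d=18): x=64/17 (≈3.7647) theta=-4/17 (≈-0.2353)
After 4 (thin lens f=37): x=64/17 (≈3.7647) theta=-212/629 (≈-0.3370)
z_focus = -x_out/theta_out = -(64/17)/(-212/629) = 592/53 ≈ 11.1698
Rounded to 4 decimal places: z = 11.1698

Answer: 11.1698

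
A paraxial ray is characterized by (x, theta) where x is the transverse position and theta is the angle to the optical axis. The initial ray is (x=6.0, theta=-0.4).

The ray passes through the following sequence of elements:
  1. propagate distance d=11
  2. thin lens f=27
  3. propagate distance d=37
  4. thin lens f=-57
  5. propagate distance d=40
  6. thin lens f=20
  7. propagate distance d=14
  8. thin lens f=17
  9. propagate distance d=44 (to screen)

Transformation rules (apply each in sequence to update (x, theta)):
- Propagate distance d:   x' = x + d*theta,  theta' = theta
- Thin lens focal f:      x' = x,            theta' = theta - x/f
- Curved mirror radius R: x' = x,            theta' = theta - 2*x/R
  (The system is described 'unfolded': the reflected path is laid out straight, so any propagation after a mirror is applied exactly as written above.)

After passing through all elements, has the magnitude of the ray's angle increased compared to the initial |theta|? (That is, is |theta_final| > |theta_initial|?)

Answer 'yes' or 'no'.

Initial: x=6.0000 theta=-0.4000
After 1 (propagate distance d=11): x=1.6000 theta=-0.4000
After 2 (thin lens f=27): x=1.6000 theta=-62/135 (≈-0.4593)
After 3 (propagate distance d=37): x=-2078/135 (≈-15.3926) theta=-62/135 (≈-0.4593)
After 4 (thin lens f=-57): x=-2078/135 (≈-15.3926) theta=-5612/7695 (≈-0.7293)
After 5 (propagate distance d=40): x=-342926/7695 (≈-44.5648) theta=-5612/7695 (≈-0.7293)
After 6 (thin lens f=20): x=-342926/7695 (≈-44.5648) theta=115343/76950 (≈1.4989)
After 7 (propagate distance d=14): x=-907229/38475 (≈-23.5797) theta=115343/76950 (≈1.4989)
After 8 (thin lens f=17): x=-907229/38475 (≈-23.5797) theta=3775289/1308150 (≈2.8860)
After 9 (propagate distance d=44 (to screen)): x=13526693/130815 (≈103.4032) theta=3775289/1308150 (≈2.8860)
|theta_initial|=0.4000 |theta_final|=3775289/1308150 (≈2.8860) -> increased

Answer: yes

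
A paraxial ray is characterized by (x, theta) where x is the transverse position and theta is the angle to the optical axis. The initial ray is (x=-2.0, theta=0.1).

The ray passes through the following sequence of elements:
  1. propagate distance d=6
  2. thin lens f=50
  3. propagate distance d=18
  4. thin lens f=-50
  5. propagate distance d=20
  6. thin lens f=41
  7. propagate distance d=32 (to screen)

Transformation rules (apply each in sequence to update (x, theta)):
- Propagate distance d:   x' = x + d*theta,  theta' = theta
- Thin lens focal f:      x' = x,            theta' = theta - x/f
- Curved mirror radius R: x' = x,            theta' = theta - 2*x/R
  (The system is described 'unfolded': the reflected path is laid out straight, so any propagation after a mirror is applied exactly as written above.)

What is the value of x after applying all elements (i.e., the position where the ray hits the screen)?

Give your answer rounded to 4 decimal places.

Initial: x=-2.0000 theta=0.1000
After 1 (propagate distance d=6): x=-1.4000 theta=0.1000
After 2 (thin lens f=50): x=-1.4000 theta=0.1280
After 3 (propagate distance d=18): x=0.9040 theta=0.1280
After 4 (thin lens f=-50): x=0.9040 theta=913/6250 (≈0.1461)
After 5 (propagate distance d=20): x=3.8256 theta=913/6250 (≈0.1461)
After 6 (thin lens f=41): x=3.8256 theta=13523/256250 (≈0.0528)
After 7 (propagate distance d=32 (to screen)): x=706523/128125 (≈5.5143) theta=13523/256250 (≈0.0528)
Rounded to 4 decimal places: x = 5.5143

Answer: 5.5143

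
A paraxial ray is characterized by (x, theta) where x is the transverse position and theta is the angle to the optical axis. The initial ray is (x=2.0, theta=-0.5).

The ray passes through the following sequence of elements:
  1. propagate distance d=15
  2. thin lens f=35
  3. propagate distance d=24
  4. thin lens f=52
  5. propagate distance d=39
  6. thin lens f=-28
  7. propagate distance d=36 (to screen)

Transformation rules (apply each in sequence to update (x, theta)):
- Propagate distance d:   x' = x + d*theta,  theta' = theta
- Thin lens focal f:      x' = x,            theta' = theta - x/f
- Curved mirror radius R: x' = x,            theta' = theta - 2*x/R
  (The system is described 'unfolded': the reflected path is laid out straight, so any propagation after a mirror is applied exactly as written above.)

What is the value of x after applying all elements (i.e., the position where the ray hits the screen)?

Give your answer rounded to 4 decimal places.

Initial: x=2.0000 theta=-0.5000
After 1 (propagate distance d=15): x=-5.5000 theta=-0.5000
After 2 (thin lens f=35): x=-5.5000 theta=-12/35 (≈-0.3429)
After 3 (propagate distance d=24): x=-961/70 (≈-13.7286) theta=-12/35 (≈-0.3429)
After 4 (thin lens f=52): x=-961/70 (≈-13.7286) theta=-41/520 (≈-0.0788)
After 5 (propagate distance d=39): x=-941/56 (≈-16.8036) theta=-41/520 (≈-0.0788)
After 6 (thin lens f=-28): x=-941/56 (≈-16.8036) theta=-69201/101920 (≈-0.6790)
After 7 (propagate distance d=36 (to screen)): x=-262741/6370 (≈-41.2466) theta=-69201/101920 (≈-0.6790)
Rounded to 4 decimal places: x = -41.2466

Answer: -41.2466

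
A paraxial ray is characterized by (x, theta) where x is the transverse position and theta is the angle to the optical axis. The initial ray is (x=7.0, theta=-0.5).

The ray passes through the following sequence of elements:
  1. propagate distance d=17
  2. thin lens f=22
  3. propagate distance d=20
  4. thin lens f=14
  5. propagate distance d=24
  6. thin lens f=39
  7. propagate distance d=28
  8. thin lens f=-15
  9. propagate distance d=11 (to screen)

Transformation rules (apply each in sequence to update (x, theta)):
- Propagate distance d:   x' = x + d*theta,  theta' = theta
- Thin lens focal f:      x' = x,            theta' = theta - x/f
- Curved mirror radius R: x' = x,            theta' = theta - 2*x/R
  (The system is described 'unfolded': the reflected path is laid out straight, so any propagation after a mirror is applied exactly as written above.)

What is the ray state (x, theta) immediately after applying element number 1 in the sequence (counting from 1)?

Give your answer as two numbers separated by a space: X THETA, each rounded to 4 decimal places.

Answer: -1.5000 -0.5000

Derivation:
Initial: x=7.0000 theta=-0.5000
After 1 (propagate distance d=17): x=-1.5000 theta=-0.5000
Rounded to 4 decimal places: x = -1.5000, theta = -0.5000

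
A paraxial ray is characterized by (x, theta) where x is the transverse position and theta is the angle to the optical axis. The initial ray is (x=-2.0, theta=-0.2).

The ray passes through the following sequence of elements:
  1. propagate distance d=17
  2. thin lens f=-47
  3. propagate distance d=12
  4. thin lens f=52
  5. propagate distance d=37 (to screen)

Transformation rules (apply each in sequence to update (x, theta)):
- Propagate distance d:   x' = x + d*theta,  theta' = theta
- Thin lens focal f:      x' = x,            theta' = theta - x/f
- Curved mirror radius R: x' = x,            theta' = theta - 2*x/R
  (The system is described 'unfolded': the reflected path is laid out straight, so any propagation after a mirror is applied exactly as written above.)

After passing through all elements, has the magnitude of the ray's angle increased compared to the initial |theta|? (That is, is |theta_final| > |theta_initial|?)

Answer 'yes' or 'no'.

Initial: x=-2.0000 theta=-0.2000
After 1 (propagate distance d=17): x=-5.4000 theta=-0.2000
After 2 (thin lens f=-47): x=-5.4000 theta=-74/235 (≈-0.3149)
After 3 (propagate distance d=12): x=-2157/235 (≈-9.1787) theta=-74/235 (≈-0.3149)
After 4 (thin lens f=52): x=-2157/235 (≈-9.1787) theta=-1691/12220 (≈-0.1384)
After 5 (propagate distance d=37 (to screen)): x=-174731/12220 (≈-14.2988) theta=-1691/12220 (≈-0.1384)
|theta_initial|=0.2000 |theta_final|=1691/12220 (≈0.1384) -> not increased

Answer: no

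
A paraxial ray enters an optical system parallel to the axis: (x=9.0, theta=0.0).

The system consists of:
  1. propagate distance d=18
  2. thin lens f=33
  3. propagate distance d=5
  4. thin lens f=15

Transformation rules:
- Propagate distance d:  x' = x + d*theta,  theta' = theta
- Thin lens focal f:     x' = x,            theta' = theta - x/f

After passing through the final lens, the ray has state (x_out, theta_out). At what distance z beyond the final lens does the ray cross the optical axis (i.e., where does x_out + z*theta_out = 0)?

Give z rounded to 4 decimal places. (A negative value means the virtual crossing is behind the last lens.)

Initial: x=9.0000 theta=0.0000
After 1 (propagate distance d=18): x=9.0000 theta=0.0000
After 2 (thin lens f=33): x=9.0000 theta=-3/11 (≈-0.2727)
After 3 (propagate distance d=5): x=84/11 (≈7.6364) theta=-3/11 (≈-0.2727)
After 4 (thin lens f=15): x=84/11 (≈7.6364) theta=-43/55 (≈-0.7818)
z_focus = -x_out/theta_out = -(84/11)/(-43/55) = 420/43 ≈ 9.7674
Rounded to 4 decimal places: z = 9.7674

Answer: 9.7674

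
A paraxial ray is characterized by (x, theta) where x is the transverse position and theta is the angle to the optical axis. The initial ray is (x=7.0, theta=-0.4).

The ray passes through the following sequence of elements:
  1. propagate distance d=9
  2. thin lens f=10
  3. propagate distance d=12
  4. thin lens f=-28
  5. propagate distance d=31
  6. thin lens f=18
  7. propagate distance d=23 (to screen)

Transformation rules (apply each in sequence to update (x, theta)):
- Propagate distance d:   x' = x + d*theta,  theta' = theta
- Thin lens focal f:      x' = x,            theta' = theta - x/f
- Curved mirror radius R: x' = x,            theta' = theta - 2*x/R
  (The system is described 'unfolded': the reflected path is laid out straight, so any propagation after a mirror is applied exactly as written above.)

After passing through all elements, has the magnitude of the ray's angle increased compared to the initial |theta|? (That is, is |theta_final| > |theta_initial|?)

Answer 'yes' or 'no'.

Initial: x=7.0000 theta=-0.4000
After 1 (propagate distance d=9): x=3.4000 theta=-0.4000
After 2 (thin lens f=10): x=3.4000 theta=-0.7400
After 3 (propagate distance d=12): x=-5.4800 theta=-0.7400
After 4 (thin lens f=-28): x=-5.4800 theta=-131/140 (≈-0.9357)
After 5 (propagate distance d=31): x=-24141/700 (≈-34.4871) theta=-131/140 (≈-0.9357)
After 6 (thin lens f=18): x=-24141/700 (≈-34.4871) theta=4117/4200 (≈0.9802)
After 7 (propagate distance d=23 (to screen)): x=-1433/120 (≈-11.9417) theta=4117/4200 (≈0.9802)
|theta_initial|=0.4000 |theta_final|=4117/4200 (≈0.9802) -> increased

Answer: yes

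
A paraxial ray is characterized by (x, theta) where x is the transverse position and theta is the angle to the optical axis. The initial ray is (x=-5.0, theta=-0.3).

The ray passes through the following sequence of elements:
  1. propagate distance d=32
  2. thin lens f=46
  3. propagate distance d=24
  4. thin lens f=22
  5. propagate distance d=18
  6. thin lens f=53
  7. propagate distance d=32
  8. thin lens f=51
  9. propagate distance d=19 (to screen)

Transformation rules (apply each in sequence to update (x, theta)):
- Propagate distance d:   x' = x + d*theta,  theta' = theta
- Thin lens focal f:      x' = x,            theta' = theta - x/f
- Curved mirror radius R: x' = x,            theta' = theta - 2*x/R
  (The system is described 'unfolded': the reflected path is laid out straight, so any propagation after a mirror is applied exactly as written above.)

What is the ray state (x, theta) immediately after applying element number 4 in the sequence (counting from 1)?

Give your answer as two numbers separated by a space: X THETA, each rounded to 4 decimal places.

Answer: -14.1826 0.6621

Derivation:
Initial: x=-5.0000 theta=-0.3000
After 1 (propagate distance d=32): x=-14.6000 theta=-0.3000
After 2 (thin lens f=46): x=-14.6000 theta=2/115 (≈0.0174)
After 3 (propagate distance d=24): x=-1631/115 (≈-14.1826) theta=2/115 (≈0.0174)
After 4 (thin lens f=22): x=-1631/115 (≈-14.1826) theta=335/506 (≈0.6621)
Rounded to 4 decimal places: x = -14.1826, theta = 0.6621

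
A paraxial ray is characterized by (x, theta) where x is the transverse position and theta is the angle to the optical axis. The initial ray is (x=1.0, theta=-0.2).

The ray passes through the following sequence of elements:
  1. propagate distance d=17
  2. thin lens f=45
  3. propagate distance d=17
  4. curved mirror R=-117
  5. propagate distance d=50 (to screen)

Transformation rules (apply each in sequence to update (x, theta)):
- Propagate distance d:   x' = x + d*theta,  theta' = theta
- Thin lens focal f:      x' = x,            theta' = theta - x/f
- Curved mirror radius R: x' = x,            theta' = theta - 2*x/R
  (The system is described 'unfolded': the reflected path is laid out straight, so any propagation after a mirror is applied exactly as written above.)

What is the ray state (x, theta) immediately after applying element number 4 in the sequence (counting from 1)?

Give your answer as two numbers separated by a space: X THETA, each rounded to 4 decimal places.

Initial: x=1.0000 theta=-0.2000
After 1 (propagate distance d=17): x=-2.4000 theta=-0.2000
After 2 (thin lens f=45): x=-2.4000 theta=-11/75 (≈-0.1467)
After 3 (propagate distance d=17): x=-367/75 (≈-4.8933) theta=-11/75 (≈-0.1467)
After 4 (curved mirror R=-117): x=-367/75 (≈-4.8933) theta=-2021/8775 (≈-0.2303)
Rounded to 4 decimal places: x = -4.8933, theta = -0.2303

Answer: -4.8933 -0.2303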